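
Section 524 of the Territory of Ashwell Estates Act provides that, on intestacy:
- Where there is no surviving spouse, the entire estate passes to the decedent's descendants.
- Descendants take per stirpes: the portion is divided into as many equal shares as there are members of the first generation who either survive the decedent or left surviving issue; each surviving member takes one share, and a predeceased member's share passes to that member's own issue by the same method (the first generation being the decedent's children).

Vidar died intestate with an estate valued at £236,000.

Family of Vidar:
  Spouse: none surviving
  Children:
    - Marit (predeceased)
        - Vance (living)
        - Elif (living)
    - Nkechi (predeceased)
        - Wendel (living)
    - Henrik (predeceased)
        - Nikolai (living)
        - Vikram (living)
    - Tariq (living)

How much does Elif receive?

The entire £236,000 passes to the descendants.
That amount (£236,000) is divided into 4 shares of £59,000: Tariq takes £59,000; Marit's £59,000 share passes to Marit's issue; Nkechi's £59,000 share passes to Nkechi's issue; Henrik's £59,000 share passes to Henrik's issue.
Marit's share (£59,000) is divided into 2 shares of £29,500: Vance and Elif each take £29,500.
Nkechi's share (£59,000) passes entirely to Wendel.
Henrik's share (£59,000) is divided into 2 shares of £29,500: Nikolai and Vikram each take £29,500.

Elif receives £29,500.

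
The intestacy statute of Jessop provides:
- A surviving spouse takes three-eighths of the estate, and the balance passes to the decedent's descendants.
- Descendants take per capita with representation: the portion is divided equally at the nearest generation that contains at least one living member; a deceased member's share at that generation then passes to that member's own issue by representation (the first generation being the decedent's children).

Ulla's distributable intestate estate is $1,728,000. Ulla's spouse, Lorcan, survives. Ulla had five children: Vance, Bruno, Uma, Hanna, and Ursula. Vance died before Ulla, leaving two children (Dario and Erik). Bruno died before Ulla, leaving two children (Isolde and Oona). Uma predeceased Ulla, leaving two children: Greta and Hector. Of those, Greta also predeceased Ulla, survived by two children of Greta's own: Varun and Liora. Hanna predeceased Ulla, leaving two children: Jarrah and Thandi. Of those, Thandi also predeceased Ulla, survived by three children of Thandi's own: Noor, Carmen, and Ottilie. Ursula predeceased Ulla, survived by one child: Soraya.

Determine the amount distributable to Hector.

Hector receives $120,000.

Lorcan takes three-eighths of $1,728,000 = $648,000. The remaining $1,080,000 passes to the descendants.
No child survives, so the initial division is made at the grandchildren's generation.
The descendants' portion ($1,080,000) is divided into 9 shares of $120,000: Dario, Erik, Isolde, Oona, Hector, Jarrah, and Soraya each take $120,000; Greta's $120,000 share passes to Greta's issue; Thandi's $120,000 share passes to Thandi's issue.
Greta's share ($120,000) is divided into 2 shares of $60,000: Varun and Liora each take $60,000.
Thandi's share ($120,000) is divided into 3 shares of $40,000: Noor, Carmen, and Ottilie each take $40,000.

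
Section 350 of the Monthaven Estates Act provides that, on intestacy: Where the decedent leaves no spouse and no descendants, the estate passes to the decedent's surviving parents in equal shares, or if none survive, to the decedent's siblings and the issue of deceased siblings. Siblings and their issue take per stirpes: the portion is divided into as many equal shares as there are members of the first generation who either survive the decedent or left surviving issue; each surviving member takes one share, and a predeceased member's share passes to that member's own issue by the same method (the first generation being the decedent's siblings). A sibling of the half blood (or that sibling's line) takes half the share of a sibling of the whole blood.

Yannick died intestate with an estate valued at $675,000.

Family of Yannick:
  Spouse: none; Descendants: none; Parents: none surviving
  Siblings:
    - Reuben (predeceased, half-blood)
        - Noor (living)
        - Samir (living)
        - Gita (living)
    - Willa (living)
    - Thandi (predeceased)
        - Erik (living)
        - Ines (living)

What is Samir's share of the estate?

The entire $675,000 passes to the siblings and their issue.
Counting each half-blood sibling's line as half a unit, there are 5/2 units in $675,000, so one unit is $270,000. Whole-blood lines (Willa and Thandi) take $270,000 each; half-blood lines (Reuben) take $135,000 each.
Reuben's share ($135,000) is divided into 3 shares of $45,000: Noor, Samir, and Gita each take $45,000.
Thandi's share ($270,000) is divided into 2 shares of $135,000: Erik and Ines each take $135,000.

Samir receives $45,000.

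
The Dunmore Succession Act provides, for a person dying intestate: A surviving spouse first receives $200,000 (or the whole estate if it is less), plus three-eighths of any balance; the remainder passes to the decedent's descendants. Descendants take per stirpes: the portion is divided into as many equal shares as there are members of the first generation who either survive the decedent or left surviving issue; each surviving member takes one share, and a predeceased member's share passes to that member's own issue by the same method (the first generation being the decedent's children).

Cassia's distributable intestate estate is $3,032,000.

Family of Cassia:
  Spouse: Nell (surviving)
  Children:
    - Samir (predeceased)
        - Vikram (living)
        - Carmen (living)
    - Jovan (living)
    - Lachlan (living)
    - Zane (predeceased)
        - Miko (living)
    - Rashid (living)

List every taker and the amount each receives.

Nell first takes $200,000, leaving a balance of $2,832,000. Nell then takes three-eighths of the balance ($1,062,000), for a total of $1,262,000. The remaining $1,770,000 passes to the descendants.
The descendants' portion ($1,770,000) is divided into 5 shares of $354,000: Jovan, Lachlan, and Rashid each take $354,000; Samir's $354,000 share passes to Samir's issue; Zane's $354,000 share passes to Zane's issue.
Samir's share ($354,000) is divided into 2 shares of $177,000: Vikram and Carmen each take $177,000.
Zane's share ($354,000) passes entirely to Miko.

Nell: $1,262,000; Vikram: $177,000; Carmen: $177,000; Jovan: $354,000; Lachlan: $354,000; Miko: $354,000; Rashid: $354,000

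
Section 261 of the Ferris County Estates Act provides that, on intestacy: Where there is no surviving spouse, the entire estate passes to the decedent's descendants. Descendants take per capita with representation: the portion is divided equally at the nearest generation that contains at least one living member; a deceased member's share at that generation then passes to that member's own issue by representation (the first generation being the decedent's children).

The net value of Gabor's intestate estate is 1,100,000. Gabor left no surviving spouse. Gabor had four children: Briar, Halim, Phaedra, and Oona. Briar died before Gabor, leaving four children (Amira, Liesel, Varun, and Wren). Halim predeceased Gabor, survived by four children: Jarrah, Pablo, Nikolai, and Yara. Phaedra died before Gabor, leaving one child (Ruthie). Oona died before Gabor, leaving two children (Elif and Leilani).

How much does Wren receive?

Wren receives 100,000.

The entire 1,100,000 passes to the descendants.
No child survives, so the initial division is made at the grandchildren's generation.
That amount (1,100,000) is divided into 11 shares of 100,000: Amira, Liesel, Varun, Wren, Jarrah, Pablo, Nikolai, Yara, Ruthie, Elif, and Leilani each take 100,000.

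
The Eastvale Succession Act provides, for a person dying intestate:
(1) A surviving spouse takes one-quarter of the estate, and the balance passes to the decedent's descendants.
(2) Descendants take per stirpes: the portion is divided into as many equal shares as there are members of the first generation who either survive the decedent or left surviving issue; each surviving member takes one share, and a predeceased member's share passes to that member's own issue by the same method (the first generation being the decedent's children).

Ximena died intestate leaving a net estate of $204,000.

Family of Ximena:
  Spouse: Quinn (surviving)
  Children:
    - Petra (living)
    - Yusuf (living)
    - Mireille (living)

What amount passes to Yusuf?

Quinn takes one-quarter of $204,000 = $51,000. The remaining $153,000 passes to the descendants.
The descendants' portion ($153,000) is divided into 3 shares of $51,000: Petra, Yusuf, and Mireille each take $51,000.

Yusuf receives $51,000.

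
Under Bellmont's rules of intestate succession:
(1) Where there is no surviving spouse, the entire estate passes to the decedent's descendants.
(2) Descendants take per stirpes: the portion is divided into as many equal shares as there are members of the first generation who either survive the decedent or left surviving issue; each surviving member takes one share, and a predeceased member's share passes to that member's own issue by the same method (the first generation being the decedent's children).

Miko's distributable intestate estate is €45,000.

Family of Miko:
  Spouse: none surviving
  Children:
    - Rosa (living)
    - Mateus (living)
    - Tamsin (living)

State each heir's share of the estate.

The entire €45,000 passes to the descendants.
That amount (€45,000) is divided into 3 shares of €15,000: Rosa, Mateus, and Tamsin each take €15,000.

Rosa: €15,000; Mateus: €15,000; Tamsin: €15,000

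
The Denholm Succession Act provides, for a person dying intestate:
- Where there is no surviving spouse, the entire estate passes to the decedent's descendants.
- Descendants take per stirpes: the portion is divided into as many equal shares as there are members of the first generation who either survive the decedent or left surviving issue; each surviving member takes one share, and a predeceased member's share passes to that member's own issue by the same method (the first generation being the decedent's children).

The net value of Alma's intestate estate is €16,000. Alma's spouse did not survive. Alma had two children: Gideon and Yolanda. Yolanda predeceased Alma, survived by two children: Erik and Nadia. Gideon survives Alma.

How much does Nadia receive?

The entire €16,000 passes to the descendants.
That amount (€16,000) is divided into 2 shares of €8,000: Gideon takes €8,000; Yolanda's €8,000 share passes to Yolanda's issue.
Yolanda's share (€8,000) is divided into 2 shares of €4,000: Erik and Nadia each take €4,000.

Nadia receives €4,000.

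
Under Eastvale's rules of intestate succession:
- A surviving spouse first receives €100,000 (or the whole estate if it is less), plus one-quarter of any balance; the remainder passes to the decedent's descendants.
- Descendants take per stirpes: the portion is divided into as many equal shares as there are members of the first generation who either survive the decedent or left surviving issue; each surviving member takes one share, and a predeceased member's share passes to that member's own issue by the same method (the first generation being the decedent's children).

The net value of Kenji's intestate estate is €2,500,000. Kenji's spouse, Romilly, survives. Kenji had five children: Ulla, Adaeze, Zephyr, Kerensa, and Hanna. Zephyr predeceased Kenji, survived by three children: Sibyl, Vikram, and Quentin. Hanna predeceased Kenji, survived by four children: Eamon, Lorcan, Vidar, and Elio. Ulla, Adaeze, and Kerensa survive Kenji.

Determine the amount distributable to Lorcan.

Lorcan receives €90,000.

Romilly first takes €100,000, leaving a balance of €2,400,000. Romilly then takes one-quarter of the balance (€600,000), for a total of €700,000. The remaining €1,800,000 passes to the descendants.
The descendants' portion (€1,800,000) is divided into 5 shares of €360,000: Ulla, Adaeze, and Kerensa each take €360,000; Zephyr's €360,000 share passes to Zephyr's issue; Hanna's €360,000 share passes to Hanna's issue.
Zephyr's share (€360,000) is divided into 3 shares of €120,000: Sibyl, Vikram, and Quentin each take €120,000.
Hanna's share (€360,000) is divided into 4 shares of €90,000: Eamon, Lorcan, Vidar, and Elio each take €90,000.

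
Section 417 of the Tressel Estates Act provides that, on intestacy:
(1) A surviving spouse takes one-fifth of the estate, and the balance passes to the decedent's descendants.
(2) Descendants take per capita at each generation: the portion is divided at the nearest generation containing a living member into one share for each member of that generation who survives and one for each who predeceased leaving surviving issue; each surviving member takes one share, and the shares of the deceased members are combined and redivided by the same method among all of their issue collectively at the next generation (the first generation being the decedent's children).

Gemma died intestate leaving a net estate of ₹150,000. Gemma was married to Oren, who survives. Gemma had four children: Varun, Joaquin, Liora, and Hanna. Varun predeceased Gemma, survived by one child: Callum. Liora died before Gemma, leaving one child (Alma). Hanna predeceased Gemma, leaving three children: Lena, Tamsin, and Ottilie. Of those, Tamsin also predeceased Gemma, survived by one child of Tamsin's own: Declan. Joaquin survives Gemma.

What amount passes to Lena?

Oren takes one-fifth of ₹150,000 = ₹30,000. The remaining ₹120,000 passes to the descendants.
The descendants' portion (₹120,000) is divided at the children's generation into 4 shares of ₹30,000. Joaquin takes ₹30,000. The 3 shares of the deceased (Varun, Liora, and Hanna) are combined into a pool of ₹90,000.
That pool (₹90,000) is divided at the grandchildren's generation into 5 shares of ₹18,000. Callum, Alma, Lena, and Ottilie each take ₹18,000. The remaining share for the deceased Tamsin (₹18,000) is carried to the next generation.
That pool (₹18,000) passes entirely to Declan, the sole taker at the great-grandchildren's generation.

Lena receives ₹18,000.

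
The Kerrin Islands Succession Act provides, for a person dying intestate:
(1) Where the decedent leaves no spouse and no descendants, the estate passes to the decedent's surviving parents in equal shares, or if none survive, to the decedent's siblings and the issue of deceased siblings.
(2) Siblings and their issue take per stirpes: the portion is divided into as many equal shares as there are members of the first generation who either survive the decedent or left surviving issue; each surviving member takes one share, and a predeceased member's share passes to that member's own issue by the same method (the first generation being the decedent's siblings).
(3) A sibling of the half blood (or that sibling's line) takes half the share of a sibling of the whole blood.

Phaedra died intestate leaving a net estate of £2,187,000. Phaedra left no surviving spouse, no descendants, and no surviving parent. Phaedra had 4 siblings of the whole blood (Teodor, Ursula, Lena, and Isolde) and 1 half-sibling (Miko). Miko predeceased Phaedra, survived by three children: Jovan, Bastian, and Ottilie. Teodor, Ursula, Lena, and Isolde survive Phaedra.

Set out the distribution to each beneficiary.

The entire £2,187,000 passes to the siblings and their issue.
Counting each half-blood sibling's line as half a unit, there are 9/2 units in £2,187,000, so one unit is £486,000. Whole-blood lines (Teodor, Ursula, Lena, and Isolde) take £486,000 each; half-blood lines (Miko) take £243,000 each.
Miko's share (£243,000) is divided into 3 shares of £81,000: Jovan, Bastian, and Ottilie each take £81,000.

Teodor: £486,000; Ursula: £486,000; Lena: £486,000; Jovan: £81,000; Bastian: £81,000; Ottilie: £81,000; Isolde: £486,000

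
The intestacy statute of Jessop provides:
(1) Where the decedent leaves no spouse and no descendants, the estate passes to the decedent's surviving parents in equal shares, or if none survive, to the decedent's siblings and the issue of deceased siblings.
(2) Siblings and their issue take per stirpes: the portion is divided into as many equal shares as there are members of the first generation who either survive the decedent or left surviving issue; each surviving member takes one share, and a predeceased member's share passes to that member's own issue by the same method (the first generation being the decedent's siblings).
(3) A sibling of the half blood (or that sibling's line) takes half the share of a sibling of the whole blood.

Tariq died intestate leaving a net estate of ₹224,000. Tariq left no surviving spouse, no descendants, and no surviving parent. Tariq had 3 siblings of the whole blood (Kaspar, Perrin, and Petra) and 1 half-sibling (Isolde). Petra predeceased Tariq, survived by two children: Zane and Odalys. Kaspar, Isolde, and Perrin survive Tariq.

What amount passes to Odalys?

The entire ₹224,000 passes to the siblings and their issue.
Counting each half-blood sibling's line as half a unit, there are 7/2 units in ₹224,000, so one unit is ₹64,000. Whole-blood lines (Kaspar, Perrin, and Petra) take ₹64,000 each; half-blood lines (Isolde) take ₹32,000 each.
Petra's share (₹64,000) is divided into 2 shares of ₹32,000: Zane and Odalys each take ₹32,000.

Odalys receives ₹32,000.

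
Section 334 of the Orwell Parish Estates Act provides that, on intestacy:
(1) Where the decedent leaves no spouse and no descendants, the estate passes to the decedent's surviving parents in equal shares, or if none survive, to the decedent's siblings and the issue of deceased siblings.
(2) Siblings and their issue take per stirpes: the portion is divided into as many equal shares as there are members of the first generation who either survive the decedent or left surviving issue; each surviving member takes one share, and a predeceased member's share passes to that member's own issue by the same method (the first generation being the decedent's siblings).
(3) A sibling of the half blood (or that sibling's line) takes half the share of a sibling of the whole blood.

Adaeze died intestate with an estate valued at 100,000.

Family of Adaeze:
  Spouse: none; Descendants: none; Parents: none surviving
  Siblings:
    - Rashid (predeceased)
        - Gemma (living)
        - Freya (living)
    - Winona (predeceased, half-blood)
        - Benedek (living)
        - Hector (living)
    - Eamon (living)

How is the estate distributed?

The entire 100,000 passes to the siblings and their issue.
Counting each half-blood sibling's line as half a unit, there are 5/2 units in 100,000, so one unit is 40,000. Whole-blood lines (Rashid and Eamon) take 40,000 each; half-blood lines (Winona) take 20,000 each.
Rashid's share (40,000) is divided into 2 shares of 20,000: Gemma and Freya each take 20,000.
Winona's share (20,000) is divided into 2 shares of 10,000: Benedek and Hector each take 10,000.

Gemma: 20,000; Freya: 20,000; Benedek: 10,000; Hector: 10,000; Eamon: 40,000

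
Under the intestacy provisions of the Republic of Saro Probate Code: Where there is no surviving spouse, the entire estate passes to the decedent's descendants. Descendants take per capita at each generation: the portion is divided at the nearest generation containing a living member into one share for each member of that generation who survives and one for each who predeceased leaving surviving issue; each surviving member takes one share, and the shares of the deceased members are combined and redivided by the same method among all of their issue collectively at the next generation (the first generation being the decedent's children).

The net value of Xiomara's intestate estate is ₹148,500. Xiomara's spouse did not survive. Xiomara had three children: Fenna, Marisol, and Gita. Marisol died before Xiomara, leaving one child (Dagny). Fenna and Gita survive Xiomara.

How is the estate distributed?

Fenna: ₹49,500; Dagny: ₹49,500; Gita: ₹49,500

The entire ₹148,500 passes to the descendants.
That amount (₹148,500) is divided at the children's generation into 3 shares of ₹49,500. Fenna and Gita each take ₹49,500. The remaining share for the deceased Marisol (₹49,500) is carried to the next generation.
That pool (₹49,500) passes entirely to Dagny, the sole taker at the grandchildren's generation.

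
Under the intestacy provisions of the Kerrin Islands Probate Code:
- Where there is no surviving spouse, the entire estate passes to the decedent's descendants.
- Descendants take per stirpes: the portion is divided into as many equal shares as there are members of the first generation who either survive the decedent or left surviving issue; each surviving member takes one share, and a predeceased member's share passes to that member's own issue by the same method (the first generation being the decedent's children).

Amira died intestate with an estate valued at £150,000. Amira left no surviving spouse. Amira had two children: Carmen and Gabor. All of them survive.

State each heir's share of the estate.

The entire £150,000 passes to the descendants.
That amount (£150,000) is divided into 2 shares of £75,000: Carmen and Gabor each take £75,000.

Carmen: £75,000; Gabor: £75,000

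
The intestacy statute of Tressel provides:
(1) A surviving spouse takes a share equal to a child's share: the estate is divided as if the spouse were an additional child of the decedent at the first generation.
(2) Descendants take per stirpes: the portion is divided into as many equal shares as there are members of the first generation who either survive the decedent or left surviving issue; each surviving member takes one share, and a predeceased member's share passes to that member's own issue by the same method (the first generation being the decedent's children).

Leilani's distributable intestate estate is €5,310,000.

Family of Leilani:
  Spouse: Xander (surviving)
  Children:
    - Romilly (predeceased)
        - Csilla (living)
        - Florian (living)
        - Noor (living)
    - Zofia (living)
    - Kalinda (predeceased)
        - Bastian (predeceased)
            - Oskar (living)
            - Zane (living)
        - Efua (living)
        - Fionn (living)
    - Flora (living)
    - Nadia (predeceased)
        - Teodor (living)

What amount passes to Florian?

The spouse counts as an additional share at the children's level, so there are 6 primary shares of €885,000. Xander takes one such share (€885,000).
The children's combined portion (€4,425,000) is divided into 5 shares of €885,000: Zofia and Flora each take €885,000; Romilly's €885,000 share passes to Romilly's issue; Kalinda's €885,000 share passes to Kalinda's issue; Nadia's €885,000 share passes to Nadia's issue.
Romilly's share (€885,000) is divided into 3 shares of €295,000: Csilla, Florian, and Noor each take €295,000.
Kalinda's share (€885,000) is divided into 3 shares of €295,000: Efua and Fionn each take €295,000; Bastian's €295,000 share passes to Bastian's issue.
Bastian's share (€295,000) is divided into 2 shares of €147,500: Oskar and Zane each take €147,500.
Nadia's share (€885,000) passes entirely to Teodor.

Florian receives €295,000.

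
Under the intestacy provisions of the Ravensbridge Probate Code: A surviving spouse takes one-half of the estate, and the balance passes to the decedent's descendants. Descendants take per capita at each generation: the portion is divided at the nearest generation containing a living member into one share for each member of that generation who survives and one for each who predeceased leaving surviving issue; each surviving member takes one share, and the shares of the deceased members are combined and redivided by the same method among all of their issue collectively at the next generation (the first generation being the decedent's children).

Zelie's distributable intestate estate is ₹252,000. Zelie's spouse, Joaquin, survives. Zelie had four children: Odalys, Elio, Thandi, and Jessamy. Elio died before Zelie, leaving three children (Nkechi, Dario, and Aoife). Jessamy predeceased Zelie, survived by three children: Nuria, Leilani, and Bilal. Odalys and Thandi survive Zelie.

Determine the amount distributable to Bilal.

Joaquin takes one-half of ₹252,000 = ₹126,000. The remaining ₹126,000 passes to the descendants.
The descendants' portion (₹126,000) is divided at the children's generation into 4 shares of ₹31,500. Odalys and Thandi each take ₹31,500. The 2 shares of the deceased (Elio and Jessamy) are combined into a pool of ₹63,000.
That pool (₹63,000) is divided at the grandchildren's generation equally among Nkechi, Dario, Aoife, Nuria, Leilani, and Bilal: ₹10,500 each.

Bilal receives ₹10,500.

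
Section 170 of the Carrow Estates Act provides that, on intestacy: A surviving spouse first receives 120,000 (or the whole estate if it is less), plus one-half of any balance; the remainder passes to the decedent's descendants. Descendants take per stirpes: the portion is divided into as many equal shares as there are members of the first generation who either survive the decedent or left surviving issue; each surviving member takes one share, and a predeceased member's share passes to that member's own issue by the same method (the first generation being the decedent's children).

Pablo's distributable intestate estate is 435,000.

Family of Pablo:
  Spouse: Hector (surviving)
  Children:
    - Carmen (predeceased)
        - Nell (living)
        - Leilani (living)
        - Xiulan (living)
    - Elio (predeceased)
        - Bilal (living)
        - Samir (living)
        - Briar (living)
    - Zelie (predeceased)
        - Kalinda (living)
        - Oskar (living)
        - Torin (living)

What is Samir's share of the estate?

Hector first takes 120,000, leaving a balance of 315,000. Hector then takes one-half of the balance (157,500), for a total of 277,500. The remaining 157,500 passes to the descendants.
The descendants' portion (157,500) is divided into 3 shares of 52,500: Carmen's 52,500 share passes to Carmen's issue; Elio's 52,500 share passes to Elio's issue; Zelie's 52,500 share passes to Zelie's issue.
Carmen's share (52,500) is divided into 3 shares of 17,500: Nell, Leilani, and Xiulan each take 17,500.
Elio's share (52,500) is divided into 3 shares of 17,500: Bilal, Samir, and Briar each take 17,500.
Zelie's share (52,500) is divided into 3 shares of 17,500: Kalinda, Oskar, and Torin each take 17,500.

Samir receives 17,500.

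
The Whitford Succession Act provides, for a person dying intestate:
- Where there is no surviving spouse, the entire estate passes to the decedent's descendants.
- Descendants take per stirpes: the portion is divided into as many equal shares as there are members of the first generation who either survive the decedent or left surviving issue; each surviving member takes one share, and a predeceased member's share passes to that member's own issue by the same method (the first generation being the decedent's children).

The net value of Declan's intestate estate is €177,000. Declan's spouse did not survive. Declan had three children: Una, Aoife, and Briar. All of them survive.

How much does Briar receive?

Briar receives €59,000.

The entire €177,000 passes to the descendants.
That amount (€177,000) is divided into 3 shares of €59,000: Una, Aoife, and Briar each take €59,000.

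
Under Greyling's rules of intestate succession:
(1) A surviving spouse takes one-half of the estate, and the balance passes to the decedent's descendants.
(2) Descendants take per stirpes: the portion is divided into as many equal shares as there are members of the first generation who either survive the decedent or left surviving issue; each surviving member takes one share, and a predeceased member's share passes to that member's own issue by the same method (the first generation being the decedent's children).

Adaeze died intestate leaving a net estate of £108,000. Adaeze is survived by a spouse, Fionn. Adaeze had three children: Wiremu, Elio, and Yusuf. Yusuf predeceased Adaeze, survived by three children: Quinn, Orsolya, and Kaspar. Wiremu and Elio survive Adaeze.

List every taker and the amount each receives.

Fionn: £54,000; Wiremu: £18,000; Elio: £18,000; Quinn: £6,000; Orsolya: £6,000; Kaspar: £6,000

Fionn takes one-half of £108,000 = £54,000. The remaining £54,000 passes to the descendants.
The descendants' portion (£54,000) is divided into 3 shares of £18,000: Wiremu and Elio each take £18,000; Yusuf's £18,000 share passes to Yusuf's issue.
Yusuf's share (£18,000) is divided into 3 shares of £6,000: Quinn, Orsolya, and Kaspar each take £6,000.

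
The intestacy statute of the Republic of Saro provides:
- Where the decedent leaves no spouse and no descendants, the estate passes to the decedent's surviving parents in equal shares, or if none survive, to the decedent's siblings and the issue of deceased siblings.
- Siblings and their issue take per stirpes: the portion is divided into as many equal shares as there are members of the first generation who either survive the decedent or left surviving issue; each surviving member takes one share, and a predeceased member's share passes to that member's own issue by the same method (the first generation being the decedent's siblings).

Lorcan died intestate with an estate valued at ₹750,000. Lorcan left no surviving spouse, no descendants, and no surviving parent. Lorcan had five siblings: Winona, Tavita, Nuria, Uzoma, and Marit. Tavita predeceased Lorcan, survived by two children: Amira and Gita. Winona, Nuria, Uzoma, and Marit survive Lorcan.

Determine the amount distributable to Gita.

The entire ₹750,000 passes to the siblings and their issue.
That amount (₹750,000) is divided into 5 shares of ₹150,000: Winona, Nuria, Uzoma, and Marit each take ₹150,000; Tavita's ₹150,000 share passes to Tavita's issue.
Tavita's share (₹150,000) is divided into 2 shares of ₹75,000: Amira and Gita each take ₹75,000.

Gita receives ₹75,000.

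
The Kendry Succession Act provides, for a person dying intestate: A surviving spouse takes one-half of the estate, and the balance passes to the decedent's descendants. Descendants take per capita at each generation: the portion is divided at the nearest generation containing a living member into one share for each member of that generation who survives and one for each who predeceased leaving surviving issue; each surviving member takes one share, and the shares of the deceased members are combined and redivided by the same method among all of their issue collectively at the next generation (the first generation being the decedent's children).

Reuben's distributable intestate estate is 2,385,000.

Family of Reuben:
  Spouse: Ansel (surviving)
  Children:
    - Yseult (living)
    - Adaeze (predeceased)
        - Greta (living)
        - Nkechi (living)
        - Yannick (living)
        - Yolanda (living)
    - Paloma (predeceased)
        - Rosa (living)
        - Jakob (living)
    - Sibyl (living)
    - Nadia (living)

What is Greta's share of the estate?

Ansel takes one-half of 2,385,000 = 1,192,500. The remaining 1,192,500 passes to the descendants.
The descendants' portion (1,192,500) is divided at the children's generation into 5 shares of 238,500. Yseult, Sibyl, and Nadia each take 238,500. The 2 shares of the deceased (Adaeze and Paloma) are combined into a pool of 477,000.
That pool (477,000) is divided at the grandchildren's generation equally among Greta, Nkechi, Yannick, Yolanda, Rosa, and Jakob: 79,500 each.

Greta receives 79,500.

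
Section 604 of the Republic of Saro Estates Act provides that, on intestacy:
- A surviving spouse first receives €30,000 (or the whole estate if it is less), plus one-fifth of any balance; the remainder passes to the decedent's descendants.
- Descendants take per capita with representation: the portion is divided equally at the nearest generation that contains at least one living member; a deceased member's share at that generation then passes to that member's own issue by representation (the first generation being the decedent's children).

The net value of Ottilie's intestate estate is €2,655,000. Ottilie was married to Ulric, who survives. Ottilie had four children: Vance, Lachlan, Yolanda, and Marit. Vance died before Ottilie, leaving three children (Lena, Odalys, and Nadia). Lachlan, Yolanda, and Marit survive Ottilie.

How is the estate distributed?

Ulric first takes €30,000, leaving a balance of €2,625,000. Ulric then takes one-fifth of the balance (€525,000), for a total of €555,000. The remaining €2,100,000 passes to the descendants.
The descendants' portion (€2,100,000) is divided into 4 shares of €525,000: Lachlan, Yolanda, and Marit each take €525,000; Vance's €525,000 share passes to Vance's issue.
Vance's share (€525,000) is divided into 3 shares of €175,000: Lena, Odalys, and Nadia each take €175,000.

Ulric: €555,000; Lena: €175,000; Odalys: €175,000; Nadia: €175,000; Lachlan: €525,000; Yolanda: €525,000; Marit: €525,000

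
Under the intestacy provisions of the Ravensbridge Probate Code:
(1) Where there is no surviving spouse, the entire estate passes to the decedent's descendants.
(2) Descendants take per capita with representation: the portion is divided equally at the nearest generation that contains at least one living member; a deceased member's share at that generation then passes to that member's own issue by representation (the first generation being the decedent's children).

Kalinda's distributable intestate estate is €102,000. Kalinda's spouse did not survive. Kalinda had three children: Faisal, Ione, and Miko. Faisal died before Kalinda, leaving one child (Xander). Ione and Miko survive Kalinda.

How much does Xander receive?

Xander receives €34,000.

The entire €102,000 passes to the descendants.
That amount (€102,000) is divided into 3 shares of €34,000: Ione and Miko each take €34,000; Faisal's €34,000 share passes to Faisal's issue.
Faisal's share (€34,000) passes entirely to Xander.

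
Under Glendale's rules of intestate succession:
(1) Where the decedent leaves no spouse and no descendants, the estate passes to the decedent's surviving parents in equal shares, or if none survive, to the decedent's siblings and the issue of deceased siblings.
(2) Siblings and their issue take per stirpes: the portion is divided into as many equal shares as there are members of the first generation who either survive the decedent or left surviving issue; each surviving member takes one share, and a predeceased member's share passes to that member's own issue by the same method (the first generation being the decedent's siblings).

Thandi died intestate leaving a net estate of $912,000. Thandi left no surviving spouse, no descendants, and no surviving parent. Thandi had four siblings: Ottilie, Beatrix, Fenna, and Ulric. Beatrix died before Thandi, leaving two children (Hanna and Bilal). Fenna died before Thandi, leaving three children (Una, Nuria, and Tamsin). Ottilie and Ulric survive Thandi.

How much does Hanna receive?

The entire $912,000 passes to the siblings and their issue.
That amount ($912,000) is divided into 4 shares of $228,000: Ottilie and Ulric each take $228,000; Beatrix's $228,000 share passes to Beatrix's issue; Fenna's $228,000 share passes to Fenna's issue.
Beatrix's share ($228,000) is divided into 2 shares of $114,000: Hanna and Bilal each take $114,000.
Fenna's share ($228,000) is divided into 3 shares of $76,000: Una, Nuria, and Tamsin each take $76,000.

Hanna receives $114,000.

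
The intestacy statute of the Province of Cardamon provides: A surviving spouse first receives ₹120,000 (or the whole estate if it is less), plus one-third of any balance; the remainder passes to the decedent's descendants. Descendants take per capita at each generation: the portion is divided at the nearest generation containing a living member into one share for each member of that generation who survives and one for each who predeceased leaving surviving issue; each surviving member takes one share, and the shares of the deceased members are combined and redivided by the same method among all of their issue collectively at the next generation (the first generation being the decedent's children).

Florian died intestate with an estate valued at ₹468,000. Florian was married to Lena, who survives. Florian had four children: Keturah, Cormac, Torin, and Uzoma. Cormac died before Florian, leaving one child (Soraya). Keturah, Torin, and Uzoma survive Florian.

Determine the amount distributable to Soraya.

Soraya receives ₹58,000.

Lena first takes ₹120,000, leaving a balance of ₹348,000. Lena then takes one-third of the balance (₹116,000), for a total of ₹236,000. The remaining ₹232,000 passes to the descendants.
The descendants' portion (₹232,000) is divided at the children's generation into 4 shares of ₹58,000. Keturah, Torin, and Uzoma each take ₹58,000. The remaining share for the deceased Cormac (₹58,000) is carried to the next generation.
That pool (₹58,000) passes entirely to Soraya, the sole taker at the grandchildren's generation.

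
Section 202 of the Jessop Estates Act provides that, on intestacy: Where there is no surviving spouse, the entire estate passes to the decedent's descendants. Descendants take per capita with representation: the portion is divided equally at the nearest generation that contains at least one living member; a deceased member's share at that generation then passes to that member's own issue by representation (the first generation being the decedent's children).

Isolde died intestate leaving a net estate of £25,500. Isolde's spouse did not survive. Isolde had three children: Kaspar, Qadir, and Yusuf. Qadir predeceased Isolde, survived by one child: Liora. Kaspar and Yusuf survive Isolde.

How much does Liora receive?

The entire £25,500 passes to the descendants.
That amount (£25,500) is divided into 3 shares of £8,500: Kaspar and Yusuf each take £8,500; Qadir's £8,500 share passes to Qadir's issue.
Qadir's share (£8,500) passes entirely to Liora.

Liora receives £8,500.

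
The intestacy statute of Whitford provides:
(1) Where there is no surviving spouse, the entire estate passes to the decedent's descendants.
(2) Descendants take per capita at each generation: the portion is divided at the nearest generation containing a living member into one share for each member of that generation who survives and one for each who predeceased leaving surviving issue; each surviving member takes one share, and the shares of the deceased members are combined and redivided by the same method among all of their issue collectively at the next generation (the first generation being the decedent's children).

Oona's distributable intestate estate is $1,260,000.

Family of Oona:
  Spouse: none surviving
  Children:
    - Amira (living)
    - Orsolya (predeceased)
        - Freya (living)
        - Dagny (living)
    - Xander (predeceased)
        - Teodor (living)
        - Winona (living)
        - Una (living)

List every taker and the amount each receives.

Amira: $420,000; Freya: $168,000; Dagny: $168,000; Teodor: $168,000; Winona: $168,000; Una: $168,000

The entire $1,260,000 passes to the descendants.
That amount ($1,260,000) is divided at the children's generation into 3 shares of $420,000. Amira takes $420,000. The 2 shares of the deceased (Orsolya and Xander) are combined into a pool of $840,000.
That pool ($840,000) is divided at the grandchildren's generation equally among Freya, Dagny, Teodor, Winona, and Una: $168,000 each.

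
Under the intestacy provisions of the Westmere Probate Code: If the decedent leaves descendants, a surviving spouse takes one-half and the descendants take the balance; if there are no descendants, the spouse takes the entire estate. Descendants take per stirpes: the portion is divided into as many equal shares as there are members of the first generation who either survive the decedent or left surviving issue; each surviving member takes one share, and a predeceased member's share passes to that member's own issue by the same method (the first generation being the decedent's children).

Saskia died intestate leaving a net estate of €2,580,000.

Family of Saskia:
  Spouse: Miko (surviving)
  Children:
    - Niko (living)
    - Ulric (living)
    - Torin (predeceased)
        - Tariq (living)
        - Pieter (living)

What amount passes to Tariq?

Tariq receives €215,000.

Miko takes one-half of €2,580,000 = €1,290,000. The remaining €1,290,000 passes to the descendants.
The descendants' portion (€1,290,000) is divided into 3 shares of €430,000: Niko and Ulric each take €430,000; Torin's €430,000 share passes to Torin's issue.
Torin's share (€430,000) is divided into 2 shares of €215,000: Tariq and Pieter each take €215,000.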